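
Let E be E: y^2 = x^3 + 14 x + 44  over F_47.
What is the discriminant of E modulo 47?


4 a^3 + 27 b^2 = 4*14^3 + 27*44^2 = 10976 + 52272 = 63248
Delta = -16 * (63248) = -1011968
Delta mod 47 = 36

Delta = 36 (mod 47)


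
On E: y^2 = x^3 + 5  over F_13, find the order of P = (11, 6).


Compute successive multiples of P until we hit O:
  1P = (11, 6)
  2P = (5, 0)
  3P = (11, 7)
  4P = O

ord(P) = 4


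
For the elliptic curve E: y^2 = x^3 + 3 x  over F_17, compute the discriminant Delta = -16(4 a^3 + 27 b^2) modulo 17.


4 a^3 + 27 b^2 = 4*3^3 + 27*0^2 = 108 + 0 = 108
Delta = -16 * (108) = -1728
Delta mod 17 = 6

Delta = 6 (mod 17)


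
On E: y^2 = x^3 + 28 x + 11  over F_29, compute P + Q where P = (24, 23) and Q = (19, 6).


P != Q, so use the chord formula.
s = (y2 - y1) / (x2 - x1) = (12) / (24) mod 29 = 15
x3 = s^2 - x1 - x2 mod 29 = 15^2 - 24 - 19 = 8
y3 = s (x1 - x3) - y1 mod 29 = 15 * (24 - 8) - 23 = 14

P + Q = (8, 14)


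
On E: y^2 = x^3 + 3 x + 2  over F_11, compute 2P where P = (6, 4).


k = 2 = 10_2 (binary, LSB first: 01)
Double-and-add from P = (6, 4):
  bit 0 = 0: acc unchanged = O
  bit 1 = 1: acc = O + (4, 10) = (4, 10)

2P = (4, 10)


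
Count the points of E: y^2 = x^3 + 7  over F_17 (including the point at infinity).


For each x in F_17, count y with y^2 = x^3 + 0 x + 7 mod 17:
  x = 1: RHS = 8, y in [5, 12]  -> 2 point(s)
  x = 2: RHS = 15, y in [7, 10]  -> 2 point(s)
  x = 3: RHS = 0, y in [0]  -> 1 point(s)
  x = 5: RHS = 13, y in [8, 9]  -> 2 point(s)
  x = 6: RHS = 2, y in [6, 11]  -> 2 point(s)
  x = 8: RHS = 9, y in [3, 14]  -> 2 point(s)
  x = 10: RHS = 4, y in [2, 15]  -> 2 point(s)
  x = 12: RHS = 1, y in [1, 16]  -> 2 point(s)
  x = 15: RHS = 16, y in [4, 13]  -> 2 point(s)
Affine points: 17. Add the point at infinity: total = 18.

#E(F_17) = 18


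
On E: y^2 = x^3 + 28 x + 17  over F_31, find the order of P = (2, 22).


Compute successive multiples of P until we hit O:
  1P = (2, 22)
  2P = (4, 10)
  3P = (30, 22)
  4P = (30, 9)
  5P = (4, 21)
  6P = (2, 9)
  7P = O

ord(P) = 7


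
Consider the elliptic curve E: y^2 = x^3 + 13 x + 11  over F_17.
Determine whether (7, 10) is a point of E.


Check whether y^2 = x^3 + 13 x + 11 (mod 17) for (x, y) = (7, 10).
LHS: y^2 = 10^2 mod 17 = 15
RHS: x^3 + 13 x + 11 = 7^3 + 13*7 + 11 mod 17 = 3
LHS != RHS

No, not on the curve


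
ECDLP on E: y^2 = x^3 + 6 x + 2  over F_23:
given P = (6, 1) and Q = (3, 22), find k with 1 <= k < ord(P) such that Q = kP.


Enumerate multiples of P until we hit Q = (3, 22):
  1P = (6, 1)
  2P = (17, 16)
  3P = (3, 1)
  4P = (14, 22)
  5P = (16, 13)
  6P = (19, 11)
  7P = (22, 15)
  8P = (22, 8)
  9P = (19, 12)
  10P = (16, 10)
  11P = (14, 1)
  12P = (3, 22)
Match found at i = 12.

k = 12


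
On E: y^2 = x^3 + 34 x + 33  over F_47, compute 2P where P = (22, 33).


Doubling: s = (3 x1^2 + a) / (2 y1)
s = (3*22^2 + 34) / (2*33) mod 47 = 4
x3 = s^2 - 2 x1 mod 47 = 4^2 - 2*22 = 19
y3 = s (x1 - x3) - y1 mod 47 = 4 * (22 - 19) - 33 = 26

2P = (19, 26)


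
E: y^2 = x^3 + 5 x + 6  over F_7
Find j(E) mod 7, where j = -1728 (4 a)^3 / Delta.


Delta = -16(4 a^3 + 27 b^2) mod 7 = 3
-1728 * (4 a)^3 = -1728 * (4*5)^3 mod 7 = 6
j = 6 * 3^(-1) mod 7 = 2

j = 2 (mod 7)


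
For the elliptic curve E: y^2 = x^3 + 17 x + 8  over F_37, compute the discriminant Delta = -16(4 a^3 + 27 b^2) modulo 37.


4 a^3 + 27 b^2 = 4*17^3 + 27*8^2 = 19652 + 1728 = 21380
Delta = -16 * (21380) = -342080
Delta mod 37 = 22

Delta = 22 (mod 37)


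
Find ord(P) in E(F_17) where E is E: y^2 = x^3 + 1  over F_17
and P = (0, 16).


Compute successive multiples of P until we hit O:
  1P = (0, 16)
  2P = (0, 1)
  3P = O

ord(P) = 3


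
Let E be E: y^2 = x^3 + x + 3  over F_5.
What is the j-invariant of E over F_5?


Delta = -16(4 a^3 + 27 b^2) mod 5 = 3
-1728 * (4 a)^3 = -1728 * (4*1)^3 mod 5 = 3
j = 3 * 3^(-1) mod 5 = 1

j = 1 (mod 5)


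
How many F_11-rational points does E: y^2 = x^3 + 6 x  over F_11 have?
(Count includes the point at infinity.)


For each x in F_11, count y with y^2 = x^3 + 6 x + 0 mod 11:
  x = 0: RHS = 0, y in [0]  -> 1 point(s)
  x = 2: RHS = 9, y in [3, 8]  -> 2 point(s)
  x = 3: RHS = 1, y in [1, 10]  -> 2 point(s)
  x = 4: RHS = 0, y in [0]  -> 1 point(s)
  x = 5: RHS = 1, y in [1, 10]  -> 2 point(s)
  x = 7: RHS = 0, y in [0]  -> 1 point(s)
  x = 10: RHS = 4, y in [2, 9]  -> 2 point(s)
Affine points: 11. Add the point at infinity: total = 12.

#E(F_11) = 12


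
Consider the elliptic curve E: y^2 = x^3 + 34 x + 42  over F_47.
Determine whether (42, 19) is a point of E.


Check whether y^2 = x^3 + 34 x + 42 (mod 47) for (x, y) = (42, 19).
LHS: y^2 = 19^2 mod 47 = 32
RHS: x^3 + 34 x + 42 = 42^3 + 34*42 + 42 mod 47 = 29
LHS != RHS

No, not on the curve


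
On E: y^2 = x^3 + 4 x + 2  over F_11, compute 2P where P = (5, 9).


k = 2 = 10_2 (binary, LSB first: 01)
Double-and-add from P = (5, 9):
  bit 0 = 0: acc unchanged = O
  bit 1 = 1: acc = O + (4, 7) = (4, 7)

2P = (4, 7)


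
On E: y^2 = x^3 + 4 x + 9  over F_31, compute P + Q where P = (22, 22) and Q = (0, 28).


P != Q, so use the chord formula.
s = (y2 - y1) / (x2 - x1) = (6) / (9) mod 31 = 11
x3 = s^2 - x1 - x2 mod 31 = 11^2 - 22 - 0 = 6
y3 = s (x1 - x3) - y1 mod 31 = 11 * (22 - 6) - 22 = 30

P + Q = (6, 30)


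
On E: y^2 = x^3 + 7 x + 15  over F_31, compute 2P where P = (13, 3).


Doubling: s = (3 x1^2 + a) / (2 y1)
s = (3*13^2 + 7) / (2*3) mod 31 = 3
x3 = s^2 - 2 x1 mod 31 = 3^2 - 2*13 = 14
y3 = s (x1 - x3) - y1 mod 31 = 3 * (13 - 14) - 3 = 25

2P = (14, 25)


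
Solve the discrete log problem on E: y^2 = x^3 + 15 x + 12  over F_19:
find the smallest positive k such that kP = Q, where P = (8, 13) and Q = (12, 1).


Enumerate multiples of P until we hit Q = (12, 1):
  1P = (8, 13)
  2P = (12, 18)
  3P = (16, 15)
  4P = (1, 3)
  5P = (7, 2)
  6P = (11, 11)
  7P = (11, 8)
  8P = (7, 17)
  9P = (1, 16)
  10P = (16, 4)
  11P = (12, 1)
Match found at i = 11.

k = 11


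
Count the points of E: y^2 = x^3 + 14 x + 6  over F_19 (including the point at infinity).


For each x in F_19, count y with y^2 = x^3 + 14 x + 6 mod 19:
  x = 0: RHS = 6, y in [5, 14]  -> 2 point(s)
  x = 2: RHS = 4, y in [2, 17]  -> 2 point(s)
  x = 5: RHS = 11, y in [7, 12]  -> 2 point(s)
  x = 9: RHS = 6, y in [5, 14]  -> 2 point(s)
  x = 10: RHS = 6, y in [5, 14]  -> 2 point(s)
  x = 11: RHS = 9, y in [3, 16]  -> 2 point(s)
  x = 14: RHS = 1, y in [1, 18]  -> 2 point(s)
  x = 15: RHS = 0, y in [0]  -> 1 point(s)
Affine points: 15. Add the point at infinity: total = 16.

#E(F_19) = 16


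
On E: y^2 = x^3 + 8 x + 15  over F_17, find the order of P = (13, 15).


Compute successive multiples of P until we hit O:
  1P = (13, 15)
  2P = (0, 7)
  3P = (8, 9)
  4P = (9, 0)
  5P = (8, 8)
  6P = (0, 10)
  7P = (13, 2)
  8P = O

ord(P) = 8


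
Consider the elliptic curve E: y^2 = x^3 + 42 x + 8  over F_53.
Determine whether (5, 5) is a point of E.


Check whether y^2 = x^3 + 42 x + 8 (mod 53) for (x, y) = (5, 5).
LHS: y^2 = 5^2 mod 53 = 25
RHS: x^3 + 42 x + 8 = 5^3 + 42*5 + 8 mod 53 = 25
LHS = RHS

Yes, on the curve


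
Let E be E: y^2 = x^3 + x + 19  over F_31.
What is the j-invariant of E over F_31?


Delta = -16(4 a^3 + 27 b^2) mod 31 = 7
-1728 * (4 a)^3 = -1728 * (4*1)^3 mod 31 = 16
j = 16 * 7^(-1) mod 31 = 20

j = 20 (mod 31)


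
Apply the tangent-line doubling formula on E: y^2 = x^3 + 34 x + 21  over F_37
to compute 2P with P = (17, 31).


Doubling: s = (3 x1^2 + a) / (2 y1)
s = (3*17^2 + 34) / (2*31) mod 37 = 2
x3 = s^2 - 2 x1 mod 37 = 2^2 - 2*17 = 7
y3 = s (x1 - x3) - y1 mod 37 = 2 * (17 - 7) - 31 = 26

2P = (7, 26)


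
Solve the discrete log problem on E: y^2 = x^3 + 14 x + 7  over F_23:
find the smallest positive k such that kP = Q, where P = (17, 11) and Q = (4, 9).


Enumerate multiples of P until we hit Q = (4, 9):
  1P = (17, 11)
  2P = (15, 21)
  3P = (16, 7)
  4P = (6, 10)
  5P = (4, 9)
Match found at i = 5.

k = 5


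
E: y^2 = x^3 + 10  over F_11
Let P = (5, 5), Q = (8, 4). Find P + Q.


P != Q, so use the chord formula.
s = (y2 - y1) / (x2 - x1) = (10) / (3) mod 11 = 7
x3 = s^2 - x1 - x2 mod 11 = 7^2 - 5 - 8 = 3
y3 = s (x1 - x3) - y1 mod 11 = 7 * (5 - 3) - 5 = 9

P + Q = (3, 9)


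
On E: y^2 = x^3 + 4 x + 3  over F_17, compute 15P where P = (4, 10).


k = 15 = 1111_2 (binary, LSB first: 1111)
Double-and-add from P = (4, 10):
  bit 0 = 1: acc = O + (4, 10) = (4, 10)
  bit 1 = 1: acc = (4, 10) + (11, 16) = (1, 12)
  bit 2 = 1: acc = (1, 12) + (3, 12) = (13, 5)
  bit 3 = 1: acc = (13, 5) + (15, 15) = (14, 7)

15P = (14, 7)


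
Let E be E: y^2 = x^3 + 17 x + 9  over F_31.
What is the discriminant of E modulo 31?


4 a^3 + 27 b^2 = 4*17^3 + 27*9^2 = 19652 + 2187 = 21839
Delta = -16 * (21839) = -349424
Delta mod 31 = 8

Delta = 8 (mod 31)


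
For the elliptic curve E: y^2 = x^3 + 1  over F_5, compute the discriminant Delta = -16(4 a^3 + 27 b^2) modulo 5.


4 a^3 + 27 b^2 = 4*0^3 + 27*1^2 = 0 + 27 = 27
Delta = -16 * (27) = -432
Delta mod 5 = 3

Delta = 3 (mod 5)


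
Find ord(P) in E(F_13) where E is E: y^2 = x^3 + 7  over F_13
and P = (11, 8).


Compute successive multiples of P until we hit O:
  1P = (11, 8)
  2P = (7, 8)
  3P = (8, 5)
  4P = (8, 8)
  5P = (7, 5)
  6P = (11, 5)
  7P = O

ord(P) = 7


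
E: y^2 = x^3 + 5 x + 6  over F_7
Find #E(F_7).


For each x in F_7, count y with y^2 = x^3 + 5 x + 6 mod 7:
  x = 5: RHS = 2, y in [3, 4]  -> 2 point(s)
  x = 6: RHS = 0, y in [0]  -> 1 point(s)
Affine points: 3. Add the point at infinity: total = 4.

#E(F_7) = 4


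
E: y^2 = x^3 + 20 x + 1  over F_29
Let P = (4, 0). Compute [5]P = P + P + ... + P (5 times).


k = 5 = 101_2 (binary, LSB first: 101)
Double-and-add from P = (4, 0):
  bit 0 = 1: acc = O + (4, 0) = (4, 0)
  bit 1 = 0: acc unchanged = (4, 0)
  bit 2 = 1: acc = (4, 0) + O = (4, 0)

5P = (4, 0)


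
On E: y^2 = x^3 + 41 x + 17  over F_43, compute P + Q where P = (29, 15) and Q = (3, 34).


P != Q, so use the chord formula.
s = (y2 - y1) / (x2 - x1) = (19) / (17) mod 43 = 34
x3 = s^2 - x1 - x2 mod 43 = 34^2 - 29 - 3 = 6
y3 = s (x1 - x3) - y1 mod 43 = 34 * (29 - 6) - 15 = 36

P + Q = (6, 36)


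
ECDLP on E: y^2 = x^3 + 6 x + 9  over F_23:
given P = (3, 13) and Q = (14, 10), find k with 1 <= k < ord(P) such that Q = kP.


Enumerate multiples of P until we hit Q = (14, 10):
  1P = (3, 13)
  2P = (0, 20)
  3P = (5, 7)
  4P = (1, 4)
  5P = (22, 5)
  6P = (2, 12)
  7P = (19, 17)
  8P = (14, 13)
  9P = (6, 10)
  10P = (15, 22)
  11P = (7, 7)
  12P = (21, 14)
  13P = (11, 7)
  14P = (11, 16)
  15P = (21, 9)
  16P = (7, 16)
  17P = (15, 1)
  18P = (6, 13)
  19P = (14, 10)
Match found at i = 19.

k = 19


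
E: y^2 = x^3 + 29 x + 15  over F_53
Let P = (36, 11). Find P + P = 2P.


Doubling: s = (3 x1^2 + a) / (2 y1)
s = (3*36^2 + 29) / (2*11) mod 53 = 7
x3 = s^2 - 2 x1 mod 53 = 7^2 - 2*36 = 30
y3 = s (x1 - x3) - y1 mod 53 = 7 * (36 - 30) - 11 = 31

2P = (30, 31)


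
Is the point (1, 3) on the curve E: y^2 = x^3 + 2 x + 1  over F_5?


Check whether y^2 = x^3 + 2 x + 1 (mod 5) for (x, y) = (1, 3).
LHS: y^2 = 3^2 mod 5 = 4
RHS: x^3 + 2 x + 1 = 1^3 + 2*1 + 1 mod 5 = 4
LHS = RHS

Yes, on the curve


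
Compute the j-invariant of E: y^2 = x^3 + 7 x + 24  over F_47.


Delta = -16(4 a^3 + 27 b^2) mod 47 = 30
-1728 * (4 a)^3 = -1728 * (4*7)^3 mod 47 = 33
j = 33 * 30^(-1) mod 47 = 34

j = 34 (mod 47)


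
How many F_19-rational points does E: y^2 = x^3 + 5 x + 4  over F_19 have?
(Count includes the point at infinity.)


For each x in F_19, count y with y^2 = x^3 + 5 x + 4 mod 19:
  x = 0: RHS = 4, y in [2, 17]  -> 2 point(s)
  x = 8: RHS = 5, y in [9, 10]  -> 2 point(s)
  x = 10: RHS = 9, y in [3, 16]  -> 2 point(s)
  x = 12: RHS = 6, y in [5, 14]  -> 2 point(s)
  x = 13: RHS = 5, y in [9, 10]  -> 2 point(s)
  x = 14: RHS = 6, y in [5, 14]  -> 2 point(s)
  x = 16: RHS = 0, y in [0]  -> 1 point(s)
  x = 17: RHS = 5, y in [9, 10]  -> 2 point(s)
  x = 18: RHS = 17, y in [6, 13]  -> 2 point(s)
Affine points: 17. Add the point at infinity: total = 18.

#E(F_19) = 18


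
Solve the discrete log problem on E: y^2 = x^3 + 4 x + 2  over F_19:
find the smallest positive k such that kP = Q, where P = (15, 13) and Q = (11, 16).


Enumerate multiples of P until we hit Q = (11, 16):
  1P = (15, 13)
  2P = (12, 12)
  3P = (9, 8)
  4P = (11, 3)
  5P = (4, 5)
  6P = (1, 11)
  7P = (10, 4)
  8P = (17, 10)
  9P = (13, 3)
  10P = (16, 1)
  11P = (18, 4)
  12P = (14, 3)
  13P = (14, 16)
  14P = (18, 15)
  15P = (16, 18)
  16P = (13, 16)
  17P = (17, 9)
  18P = (10, 15)
  19P = (1, 8)
  20P = (4, 14)
  21P = (11, 16)
Match found at i = 21.

k = 21


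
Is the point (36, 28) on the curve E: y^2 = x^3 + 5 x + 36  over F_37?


Check whether y^2 = x^3 + 5 x + 36 (mod 37) for (x, y) = (36, 28).
LHS: y^2 = 28^2 mod 37 = 7
RHS: x^3 + 5 x + 36 = 36^3 + 5*36 + 36 mod 37 = 30
LHS != RHS

No, not on the curve


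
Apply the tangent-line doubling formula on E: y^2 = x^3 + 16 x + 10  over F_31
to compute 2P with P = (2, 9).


Doubling: s = (3 x1^2 + a) / (2 y1)
s = (3*2^2 + 16) / (2*9) mod 31 = 5
x3 = s^2 - 2 x1 mod 31 = 5^2 - 2*2 = 21
y3 = s (x1 - x3) - y1 mod 31 = 5 * (2 - 21) - 9 = 20

2P = (21, 20)


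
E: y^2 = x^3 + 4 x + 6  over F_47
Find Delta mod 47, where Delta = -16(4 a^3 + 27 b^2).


4 a^3 + 27 b^2 = 4*4^3 + 27*6^2 = 256 + 972 = 1228
Delta = -16 * (1228) = -19648
Delta mod 47 = 45

Delta = 45 (mod 47)


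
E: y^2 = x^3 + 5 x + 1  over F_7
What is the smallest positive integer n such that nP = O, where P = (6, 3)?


Compute successive multiples of P until we hit O:
  1P = (6, 3)
  2P = (3, 1)
  3P = (0, 1)
  4P = (5, 2)
  5P = (4, 6)
  6P = (1, 0)
  7P = (4, 1)
  8P = (5, 5)
  ... (continuing to 12P)
  12P = O

ord(P) = 12


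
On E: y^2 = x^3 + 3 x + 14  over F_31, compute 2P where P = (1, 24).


k = 2 = 10_2 (binary, LSB first: 01)
Double-and-add from P = (1, 24):
  bit 0 = 0: acc unchanged = O
  bit 1 = 1: acc = O + (14, 17) = (14, 17)

2P = (14, 17)


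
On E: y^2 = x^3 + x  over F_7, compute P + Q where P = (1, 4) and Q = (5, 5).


P != Q, so use the chord formula.
s = (y2 - y1) / (x2 - x1) = (1) / (4) mod 7 = 2
x3 = s^2 - x1 - x2 mod 7 = 2^2 - 1 - 5 = 5
y3 = s (x1 - x3) - y1 mod 7 = 2 * (1 - 5) - 4 = 2

P + Q = (5, 2)


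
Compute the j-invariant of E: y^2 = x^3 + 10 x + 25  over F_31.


Delta = -16(4 a^3 + 27 b^2) mod 31 = 25
-1728 * (4 a)^3 = -1728 * (4*10)^3 mod 31 = 4
j = 4 * 25^(-1) mod 31 = 20

j = 20 (mod 31)


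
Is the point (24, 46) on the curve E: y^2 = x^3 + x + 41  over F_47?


Check whether y^2 = x^3 + 1 x + 41 (mod 47) for (x, y) = (24, 46).
LHS: y^2 = 46^2 mod 47 = 1
RHS: x^3 + 1 x + 41 = 24^3 + 1*24 + 41 mod 47 = 24
LHS != RHS

No, not on the curve


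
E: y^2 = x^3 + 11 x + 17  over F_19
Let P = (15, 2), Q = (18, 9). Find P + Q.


P != Q, so use the chord formula.
s = (y2 - y1) / (x2 - x1) = (7) / (3) mod 19 = 15
x3 = s^2 - x1 - x2 mod 19 = 15^2 - 15 - 18 = 2
y3 = s (x1 - x3) - y1 mod 19 = 15 * (15 - 2) - 2 = 3

P + Q = (2, 3)


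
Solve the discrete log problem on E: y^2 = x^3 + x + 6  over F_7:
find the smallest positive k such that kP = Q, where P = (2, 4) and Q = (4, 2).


Enumerate multiples of P until we hit Q = (4, 2):
  1P = (2, 4)
  2P = (4, 5)
  3P = (3, 6)
  4P = (6, 2)
  5P = (1, 6)
  6P = (1, 1)
  7P = (6, 5)
  8P = (3, 1)
  9P = (4, 2)
Match found at i = 9.

k = 9


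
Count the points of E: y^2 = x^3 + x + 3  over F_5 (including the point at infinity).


For each x in F_5, count y with y^2 = x^3 + 1 x + 3 mod 5:
  x = 1: RHS = 0, y in [0]  -> 1 point(s)
  x = 4: RHS = 1, y in [1, 4]  -> 2 point(s)
Affine points: 3. Add the point at infinity: total = 4.

#E(F_5) = 4


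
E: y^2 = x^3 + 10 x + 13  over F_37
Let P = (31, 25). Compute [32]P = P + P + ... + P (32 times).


k = 32 = 100000_2 (binary, LSB first: 000001)
Double-and-add from P = (31, 25):
  bit 0 = 0: acc unchanged = O
  bit 1 = 0: acc unchanged = O
  bit 2 = 0: acc unchanged = O
  bit 3 = 0: acc unchanged = O
  bit 4 = 0: acc unchanged = O
  bit 5 = 1: acc = O + (31, 12) = (31, 12)

32P = (31, 12)


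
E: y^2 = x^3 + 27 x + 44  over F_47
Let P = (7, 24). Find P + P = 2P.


Doubling: s = (3 x1^2 + a) / (2 y1)
s = (3*7^2 + 27) / (2*24) mod 47 = 33
x3 = s^2 - 2 x1 mod 47 = 33^2 - 2*7 = 41
y3 = s (x1 - x3) - y1 mod 47 = 33 * (7 - 41) - 24 = 29

2P = (41, 29)


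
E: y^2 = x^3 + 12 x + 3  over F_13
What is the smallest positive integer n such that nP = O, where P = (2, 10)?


Compute successive multiples of P until we hit O:
  1P = (2, 10)
  2P = (12, 4)
  3P = (3, 1)
  4P = (11, 6)
  5P = (1, 4)
  6P = (7, 12)
  7P = (0, 9)
  8P = (8, 0)
  ... (continuing to 16P)
  16P = O

ord(P) = 16


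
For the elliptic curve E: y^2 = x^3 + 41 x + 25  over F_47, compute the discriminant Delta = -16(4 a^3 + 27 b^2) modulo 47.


4 a^3 + 27 b^2 = 4*41^3 + 27*25^2 = 275684 + 16875 = 292559
Delta = -16 * (292559) = -4680944
Delta mod 47 = 21

Delta = 21 (mod 47)


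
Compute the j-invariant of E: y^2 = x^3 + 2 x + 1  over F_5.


Delta = -16(4 a^3 + 27 b^2) mod 5 = 1
-1728 * (4 a)^3 = -1728 * (4*2)^3 mod 5 = 4
j = 4 * 1^(-1) mod 5 = 4

j = 4 (mod 5)


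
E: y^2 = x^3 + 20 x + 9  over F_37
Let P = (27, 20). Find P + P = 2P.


Doubling: s = (3 x1^2 + a) / (2 y1)
s = (3*27^2 + 20) / (2*20) mod 37 = 8
x3 = s^2 - 2 x1 mod 37 = 8^2 - 2*27 = 10
y3 = s (x1 - x3) - y1 mod 37 = 8 * (27 - 10) - 20 = 5

2P = (10, 5)


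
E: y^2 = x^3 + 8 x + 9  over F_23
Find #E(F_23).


For each x in F_23, count y with y^2 = x^3 + 8 x + 9 mod 23:
  x = 0: RHS = 9, y in [3, 20]  -> 2 point(s)
  x = 1: RHS = 18, y in [8, 15]  -> 2 point(s)
  x = 4: RHS = 13, y in [6, 17]  -> 2 point(s)
  x = 5: RHS = 13, y in [6, 17]  -> 2 point(s)
  x = 10: RHS = 8, y in [10, 13]  -> 2 point(s)
  x = 11: RHS = 2, y in [5, 18]  -> 2 point(s)
  x = 12: RHS = 16, y in [4, 19]  -> 2 point(s)
  x = 14: RHS = 13, y in [6, 17]  -> 2 point(s)
  x = 15: RHS = 8, y in [10, 13]  -> 2 point(s)
  x = 16: RHS = 1, y in [1, 22]  -> 2 point(s)
  x = 20: RHS = 4, y in [2, 21]  -> 2 point(s)
  x = 21: RHS = 8, y in [10, 13]  -> 2 point(s)
  x = 22: RHS = 0, y in [0]  -> 1 point(s)
Affine points: 25. Add the point at infinity: total = 26.

#E(F_23) = 26


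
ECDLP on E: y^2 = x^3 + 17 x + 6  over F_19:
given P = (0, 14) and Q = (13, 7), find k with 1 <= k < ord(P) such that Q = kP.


Enumerate multiples of P until we hit Q = (13, 7):
  1P = (0, 14)
  2P = (16, 17)
  3P = (4, 9)
  4P = (13, 7)
Match found at i = 4.

k = 4


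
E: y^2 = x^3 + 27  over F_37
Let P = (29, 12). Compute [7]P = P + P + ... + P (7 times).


k = 7 = 111_2 (binary, LSB first: 111)
Double-and-add from P = (29, 12):
  bit 0 = 1: acc = O + (29, 12) = (29, 12)
  bit 1 = 1: acc = (29, 12) + (6, 24) = (5, 35)
  bit 2 = 1: acc = (5, 35) + (0, 8) = (36, 27)

7P = (36, 27)


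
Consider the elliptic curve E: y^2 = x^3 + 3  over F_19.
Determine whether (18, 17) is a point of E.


Check whether y^2 = x^3 + 0 x + 3 (mod 19) for (x, y) = (18, 17).
LHS: y^2 = 17^2 mod 19 = 4
RHS: x^3 + 0 x + 3 = 18^3 + 0*18 + 3 mod 19 = 2
LHS != RHS

No, not on the curve


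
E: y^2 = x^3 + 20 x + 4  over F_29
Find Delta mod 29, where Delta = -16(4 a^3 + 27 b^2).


4 a^3 + 27 b^2 = 4*20^3 + 27*4^2 = 32000 + 432 = 32432
Delta = -16 * (32432) = -518912
Delta mod 29 = 14

Delta = 14 (mod 29)


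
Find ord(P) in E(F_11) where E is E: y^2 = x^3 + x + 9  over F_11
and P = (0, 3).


Compute successive multiples of P until we hit O:
  1P = (0, 3)
  2P = (4, 0)
  3P = (0, 8)
  4P = O

ord(P) = 4


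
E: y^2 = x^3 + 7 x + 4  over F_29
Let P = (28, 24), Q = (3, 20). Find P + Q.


P != Q, so use the chord formula.
s = (y2 - y1) / (x2 - x1) = (25) / (4) mod 29 = 28
x3 = s^2 - x1 - x2 mod 29 = 28^2 - 28 - 3 = 28
y3 = s (x1 - x3) - y1 mod 29 = 28 * (28 - 28) - 24 = 5

P + Q = (28, 5)


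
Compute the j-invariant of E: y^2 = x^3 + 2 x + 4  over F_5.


Delta = -16(4 a^3 + 27 b^2) mod 5 = 1
-1728 * (4 a)^3 = -1728 * (4*2)^3 mod 5 = 4
j = 4 * 1^(-1) mod 5 = 4

j = 4 (mod 5)


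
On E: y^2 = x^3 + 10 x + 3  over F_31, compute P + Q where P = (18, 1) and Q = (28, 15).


P != Q, so use the chord formula.
s = (y2 - y1) / (x2 - x1) = (14) / (10) mod 31 = 20
x3 = s^2 - x1 - x2 mod 31 = 20^2 - 18 - 28 = 13
y3 = s (x1 - x3) - y1 mod 31 = 20 * (18 - 13) - 1 = 6

P + Q = (13, 6)


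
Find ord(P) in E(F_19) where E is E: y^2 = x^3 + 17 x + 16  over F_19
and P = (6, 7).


Compute successive multiples of P until we hit O:
  1P = (6, 7)
  2P = (5, 6)
  3P = (9, 9)
  4P = (15, 6)
  5P = (2, 1)
  6P = (18, 13)
  7P = (0, 15)
  8P = (0, 4)
  ... (continuing to 15P)
  15P = O

ord(P) = 15


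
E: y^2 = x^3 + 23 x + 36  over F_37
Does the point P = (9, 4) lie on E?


Check whether y^2 = x^3 + 23 x + 36 (mod 37) for (x, y) = (9, 4).
LHS: y^2 = 4^2 mod 37 = 16
RHS: x^3 + 23 x + 36 = 9^3 + 23*9 + 36 mod 37 = 10
LHS != RHS

No, not on the curve


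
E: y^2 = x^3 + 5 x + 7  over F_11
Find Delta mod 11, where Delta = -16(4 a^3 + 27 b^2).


4 a^3 + 27 b^2 = 4*5^3 + 27*7^2 = 500 + 1323 = 1823
Delta = -16 * (1823) = -29168
Delta mod 11 = 4

Delta = 4 (mod 11)


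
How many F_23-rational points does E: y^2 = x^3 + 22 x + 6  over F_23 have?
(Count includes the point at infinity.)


For each x in F_23, count y with y^2 = x^3 + 22 x + 6 mod 23:
  x = 0: RHS = 6, y in [11, 12]  -> 2 point(s)
  x = 1: RHS = 6, y in [11, 12]  -> 2 point(s)
  x = 2: RHS = 12, y in [9, 14]  -> 2 point(s)
  x = 6: RHS = 9, y in [3, 20]  -> 2 point(s)
  x = 8: RHS = 4, y in [2, 21]  -> 2 point(s)
  x = 9: RHS = 13, y in [6, 17]  -> 2 point(s)
  x = 15: RHS = 8, y in [10, 13]  -> 2 point(s)
  x = 17: RHS = 3, y in [7, 16]  -> 2 point(s)
  x = 18: RHS = 1, y in [1, 22]  -> 2 point(s)
  x = 21: RHS = 0, y in [0]  -> 1 point(s)
  x = 22: RHS = 6, y in [11, 12]  -> 2 point(s)
Affine points: 21. Add the point at infinity: total = 22.

#E(F_23) = 22


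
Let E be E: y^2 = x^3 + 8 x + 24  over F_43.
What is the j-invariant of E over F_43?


Delta = -16(4 a^3 + 27 b^2) mod 43 = 7
-1728 * (4 a)^3 = -1728 * (4*8)^3 mod 43 = 27
j = 27 * 7^(-1) mod 43 = 10

j = 10 (mod 43)


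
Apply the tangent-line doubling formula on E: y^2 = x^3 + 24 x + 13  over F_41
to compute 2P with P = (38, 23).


Doubling: s = (3 x1^2 + a) / (2 y1)
s = (3*38^2 + 24) / (2*23) mod 41 = 2
x3 = s^2 - 2 x1 mod 41 = 2^2 - 2*38 = 10
y3 = s (x1 - x3) - y1 mod 41 = 2 * (38 - 10) - 23 = 33

2P = (10, 33)


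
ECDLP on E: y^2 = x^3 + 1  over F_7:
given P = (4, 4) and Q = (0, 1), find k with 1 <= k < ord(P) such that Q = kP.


Enumerate multiples of P until we hit Q = (0, 1):
  1P = (4, 4)
  2P = (0, 6)
  3P = (5, 0)
  4P = (0, 1)
Match found at i = 4.

k = 4


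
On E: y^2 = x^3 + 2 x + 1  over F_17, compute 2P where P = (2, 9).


k = 2 = 10_2 (binary, LSB first: 01)
Double-and-add from P = (2, 9):
  bit 0 = 0: acc unchanged = O
  bit 1 = 1: acc = O + (5, 0) = (5, 0)

2P = (5, 0)


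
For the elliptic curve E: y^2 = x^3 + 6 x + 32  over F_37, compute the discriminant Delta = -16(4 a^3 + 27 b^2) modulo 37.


4 a^3 + 27 b^2 = 4*6^3 + 27*32^2 = 864 + 27648 = 28512
Delta = -16 * (28512) = -456192
Delta mod 37 = 18

Delta = 18 (mod 37)


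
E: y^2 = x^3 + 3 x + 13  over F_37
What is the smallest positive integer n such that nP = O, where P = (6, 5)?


Compute successive multiples of P until we hit O:
  1P = (6, 5)
  2P = (25, 32)
  3P = (36, 3)
  4P = (20, 28)
  5P = (12, 1)
  6P = (3, 30)
  7P = (7, 28)
  8P = (35, 31)
  ... (continuing to 37P)
  37P = O

ord(P) = 37


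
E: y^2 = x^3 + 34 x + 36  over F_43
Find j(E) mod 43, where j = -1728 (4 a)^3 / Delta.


Delta = -16(4 a^3 + 27 b^2) mod 43 = 32
-1728 * (4 a)^3 = -1728 * (4*34)^3 mod 43 = 8
j = 8 * 32^(-1) mod 43 = 11

j = 11 (mod 43)


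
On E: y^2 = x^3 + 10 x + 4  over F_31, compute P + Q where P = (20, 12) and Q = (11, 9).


P != Q, so use the chord formula.
s = (y2 - y1) / (x2 - x1) = (28) / (22) mod 31 = 21
x3 = s^2 - x1 - x2 mod 31 = 21^2 - 20 - 11 = 7
y3 = s (x1 - x3) - y1 mod 31 = 21 * (20 - 7) - 12 = 13

P + Q = (7, 13)


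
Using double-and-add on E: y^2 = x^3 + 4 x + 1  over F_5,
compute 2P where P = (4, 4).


k = 2 = 10_2 (binary, LSB first: 01)
Double-and-add from P = (4, 4):
  bit 0 = 0: acc unchanged = O
  bit 1 = 1: acc = O + (3, 0) = (3, 0)

2P = (3, 0)


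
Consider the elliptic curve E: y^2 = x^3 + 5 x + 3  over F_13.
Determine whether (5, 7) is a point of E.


Check whether y^2 = x^3 + 5 x + 3 (mod 13) for (x, y) = (5, 7).
LHS: y^2 = 7^2 mod 13 = 10
RHS: x^3 + 5 x + 3 = 5^3 + 5*5 + 3 mod 13 = 10
LHS = RHS

Yes, on the curve


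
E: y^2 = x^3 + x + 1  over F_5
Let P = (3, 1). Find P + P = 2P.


Doubling: s = (3 x1^2 + a) / (2 y1)
s = (3*3^2 + 1) / (2*1) mod 5 = 4
x3 = s^2 - 2 x1 mod 5 = 4^2 - 2*3 = 0
y3 = s (x1 - x3) - y1 mod 5 = 4 * (3 - 0) - 1 = 1

2P = (0, 1)


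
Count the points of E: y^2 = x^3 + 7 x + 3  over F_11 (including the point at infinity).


For each x in F_11, count y with y^2 = x^3 + 7 x + 3 mod 11:
  x = 0: RHS = 3, y in [5, 6]  -> 2 point(s)
  x = 1: RHS = 0, y in [0]  -> 1 point(s)
  x = 2: RHS = 3, y in [5, 6]  -> 2 point(s)
  x = 5: RHS = 9, y in [3, 8]  -> 2 point(s)
  x = 9: RHS = 3, y in [5, 6]  -> 2 point(s)
Affine points: 9. Add the point at infinity: total = 10.

#E(F_11) = 10


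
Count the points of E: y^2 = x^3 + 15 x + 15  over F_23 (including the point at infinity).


For each x in F_23, count y with y^2 = x^3 + 15 x + 15 mod 23:
  x = 1: RHS = 8, y in [10, 13]  -> 2 point(s)
  x = 3: RHS = 18, y in [8, 15]  -> 2 point(s)
  x = 4: RHS = 1, y in [1, 22]  -> 2 point(s)
  x = 5: RHS = 8, y in [10, 13]  -> 2 point(s)
  x = 7: RHS = 3, y in [7, 16]  -> 2 point(s)
  x = 8: RHS = 3, y in [7, 16]  -> 2 point(s)
  x = 11: RHS = 16, y in [4, 19]  -> 2 point(s)
  x = 14: RHS = 2, y in [5, 18]  -> 2 point(s)
  x = 15: RHS = 4, y in [2, 21]  -> 2 point(s)
  x = 16: RHS = 4, y in [2, 21]  -> 2 point(s)
  x = 17: RHS = 8, y in [10, 13]  -> 2 point(s)
  x = 19: RHS = 6, y in [11, 12]  -> 2 point(s)
  x = 20: RHS = 12, y in [9, 14]  -> 2 point(s)
  x = 21: RHS = 0, y in [0]  -> 1 point(s)
Affine points: 27. Add the point at infinity: total = 28.

#E(F_23) = 28


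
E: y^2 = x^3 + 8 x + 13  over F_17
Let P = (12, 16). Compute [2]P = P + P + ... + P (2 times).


k = 2 = 10_2 (binary, LSB first: 01)
Double-and-add from P = (12, 16):
  bit 0 = 0: acc unchanged = O
  bit 1 = 1: acc = O + (11, 2) = (11, 2)

2P = (11, 2)


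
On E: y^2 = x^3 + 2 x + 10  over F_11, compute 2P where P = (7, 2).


Doubling: s = (3 x1^2 + a) / (2 y1)
s = (3*7^2 + 2) / (2*2) mod 11 = 7
x3 = s^2 - 2 x1 mod 11 = 7^2 - 2*7 = 2
y3 = s (x1 - x3) - y1 mod 11 = 7 * (7 - 2) - 2 = 0

2P = (2, 0)


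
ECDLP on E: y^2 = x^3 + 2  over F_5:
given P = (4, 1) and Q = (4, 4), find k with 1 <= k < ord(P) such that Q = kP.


Enumerate multiples of P until we hit Q = (4, 4):
  1P = (4, 1)
  2P = (3, 3)
  3P = (2, 0)
  4P = (3, 2)
  5P = (4, 4)
Match found at i = 5.

k = 5


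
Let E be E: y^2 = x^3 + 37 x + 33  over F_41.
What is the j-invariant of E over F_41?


Delta = -16(4 a^3 + 27 b^2) mod 41 = 23
-1728 * (4 a)^3 = -1728 * (4*37)^3 mod 41 = 17
j = 17 * 23^(-1) mod 41 = 15

j = 15 (mod 41)


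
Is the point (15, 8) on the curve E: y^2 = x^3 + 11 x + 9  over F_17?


Check whether y^2 = x^3 + 11 x + 9 (mod 17) for (x, y) = (15, 8).
LHS: y^2 = 8^2 mod 17 = 13
RHS: x^3 + 11 x + 9 = 15^3 + 11*15 + 9 mod 17 = 13
LHS = RHS

Yes, on the curve


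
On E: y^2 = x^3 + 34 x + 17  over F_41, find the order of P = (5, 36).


Compute successive multiples of P until we hit O:
  1P = (5, 36)
  2P = (10, 39)
  3P = (28, 24)
  4P = (13, 27)
  5P = (39, 33)
  6P = (34, 16)
  7P = (23, 16)
  8P = (36, 3)
  ... (continuing to 34P)
  34P = O

ord(P) = 34


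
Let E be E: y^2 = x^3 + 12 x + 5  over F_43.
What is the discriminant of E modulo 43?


4 a^3 + 27 b^2 = 4*12^3 + 27*5^2 = 6912 + 675 = 7587
Delta = -16 * (7587) = -121392
Delta mod 43 = 40

Delta = 40 (mod 43)


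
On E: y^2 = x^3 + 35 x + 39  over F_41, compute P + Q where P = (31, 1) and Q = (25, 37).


P != Q, so use the chord formula.
s = (y2 - y1) / (x2 - x1) = (36) / (35) mod 41 = 35
x3 = s^2 - x1 - x2 mod 41 = 35^2 - 31 - 25 = 21
y3 = s (x1 - x3) - y1 mod 41 = 35 * (31 - 21) - 1 = 21

P + Q = (21, 21)


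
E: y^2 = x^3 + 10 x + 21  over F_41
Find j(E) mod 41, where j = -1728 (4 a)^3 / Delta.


Delta = -16(4 a^3 + 27 b^2) mod 41 = 16
-1728 * (4 a)^3 = -1728 * (4*10)^3 mod 41 = 6
j = 6 * 16^(-1) mod 41 = 26

j = 26 (mod 41)


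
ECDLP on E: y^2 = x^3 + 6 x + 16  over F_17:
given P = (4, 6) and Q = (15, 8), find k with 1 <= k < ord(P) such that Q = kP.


Enumerate multiples of P until we hit Q = (15, 8):
  1P = (4, 6)
  2P = (8, 10)
  3P = (6, 9)
  4P = (5, 1)
  5P = (16, 3)
  6P = (13, 9)
  7P = (2, 6)
  8P = (11, 11)
  9P = (15, 8)
Match found at i = 9.

k = 9


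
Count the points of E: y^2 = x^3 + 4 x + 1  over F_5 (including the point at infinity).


For each x in F_5, count y with y^2 = x^3 + 4 x + 1 mod 5:
  x = 0: RHS = 1, y in [1, 4]  -> 2 point(s)
  x = 1: RHS = 1, y in [1, 4]  -> 2 point(s)
  x = 3: RHS = 0, y in [0]  -> 1 point(s)
  x = 4: RHS = 1, y in [1, 4]  -> 2 point(s)
Affine points: 7. Add the point at infinity: total = 8.

#E(F_5) = 8


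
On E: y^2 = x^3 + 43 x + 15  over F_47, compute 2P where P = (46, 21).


Doubling: s = (3 x1^2 + a) / (2 y1)
s = (3*46^2 + 43) / (2*21) mod 47 = 19
x3 = s^2 - 2 x1 mod 47 = 19^2 - 2*46 = 34
y3 = s (x1 - x3) - y1 mod 47 = 19 * (46 - 34) - 21 = 19

2P = (34, 19)


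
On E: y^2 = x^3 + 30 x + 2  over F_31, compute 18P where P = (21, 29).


k = 18 = 10010_2 (binary, LSB first: 01001)
Double-and-add from P = (21, 29):
  bit 0 = 0: acc unchanged = O
  bit 1 = 1: acc = O + (14, 29) = (14, 29)
  bit 2 = 0: acc unchanged = (14, 29)
  bit 3 = 0: acc unchanged = (14, 29)
  bit 4 = 1: acc = (14, 29) + (11, 12) = (14, 2)

18P = (14, 2)


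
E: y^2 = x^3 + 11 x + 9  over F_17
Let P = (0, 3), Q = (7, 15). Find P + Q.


P != Q, so use the chord formula.
s = (y2 - y1) / (x2 - x1) = (12) / (7) mod 17 = 9
x3 = s^2 - x1 - x2 mod 17 = 9^2 - 0 - 7 = 6
y3 = s (x1 - x3) - y1 mod 17 = 9 * (0 - 6) - 3 = 11

P + Q = (6, 11)


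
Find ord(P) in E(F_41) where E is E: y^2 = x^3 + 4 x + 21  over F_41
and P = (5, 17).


Compute successive multiples of P until we hit O:
  1P = (5, 17)
  2P = (27, 38)
  3P = (0, 12)
  4P = (37, 33)
  5P = (30, 32)
  6P = (8, 14)
  7P = (29, 7)
  8P = (16, 32)
  ... (continuing to 48P)
  48P = O

ord(P) = 48


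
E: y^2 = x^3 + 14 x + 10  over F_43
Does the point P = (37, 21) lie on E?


Check whether y^2 = x^3 + 14 x + 10 (mod 43) for (x, y) = (37, 21).
LHS: y^2 = 21^2 mod 43 = 11
RHS: x^3 + 14 x + 10 = 37^3 + 14*37 + 10 mod 43 = 11
LHS = RHS

Yes, on the curve


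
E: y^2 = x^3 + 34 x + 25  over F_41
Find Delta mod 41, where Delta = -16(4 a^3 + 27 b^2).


4 a^3 + 27 b^2 = 4*34^3 + 27*25^2 = 157216 + 16875 = 174091
Delta = -16 * (174091) = -2785456
Delta mod 41 = 2

Delta = 2 (mod 41)


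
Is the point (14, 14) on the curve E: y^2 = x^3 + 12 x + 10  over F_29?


Check whether y^2 = x^3 + 12 x + 10 (mod 29) for (x, y) = (14, 14).
LHS: y^2 = 14^2 mod 29 = 22
RHS: x^3 + 12 x + 10 = 14^3 + 12*14 + 10 mod 29 = 22
LHS = RHS

Yes, on the curve


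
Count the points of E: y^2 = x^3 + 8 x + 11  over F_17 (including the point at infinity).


For each x in F_17, count y with y^2 = x^3 + 8 x + 11 mod 17:
  x = 2: RHS = 1, y in [1, 16]  -> 2 point(s)
  x = 7: RHS = 2, y in [6, 11]  -> 2 point(s)
  x = 8: RHS = 9, y in [3, 14]  -> 2 point(s)
  x = 9: RHS = 13, y in [8, 9]  -> 2 point(s)
  x = 11: RHS = 2, y in [6, 11]  -> 2 point(s)
  x = 12: RHS = 16, y in [4, 13]  -> 2 point(s)
  x = 13: RHS = 0, y in [0]  -> 1 point(s)
  x = 15: RHS = 4, y in [2, 15]  -> 2 point(s)
  x = 16: RHS = 2, y in [6, 11]  -> 2 point(s)
Affine points: 17. Add the point at infinity: total = 18.

#E(F_17) = 18


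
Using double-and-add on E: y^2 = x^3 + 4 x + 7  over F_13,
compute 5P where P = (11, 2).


k = 5 = 101_2 (binary, LSB first: 101)
Double-and-add from P = (11, 2):
  bit 0 = 1: acc = O + (11, 2) = (11, 2)
  bit 1 = 0: acc unchanged = (11, 2)
  bit 2 = 1: acc = (11, 2) + (2, 6) = (1, 8)

5P = (1, 8)


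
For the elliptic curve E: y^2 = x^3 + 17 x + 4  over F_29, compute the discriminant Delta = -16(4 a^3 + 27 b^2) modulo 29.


4 a^3 + 27 b^2 = 4*17^3 + 27*4^2 = 19652 + 432 = 20084
Delta = -16 * (20084) = -321344
Delta mod 29 = 5

Delta = 5 (mod 29)


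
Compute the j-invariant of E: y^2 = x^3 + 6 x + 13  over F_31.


Delta = -16(4 a^3 + 27 b^2) mod 31 = 30
-1728 * (4 a)^3 = -1728 * (4*6)^3 mod 31 = 15
j = 15 * 30^(-1) mod 31 = 16

j = 16 (mod 31)


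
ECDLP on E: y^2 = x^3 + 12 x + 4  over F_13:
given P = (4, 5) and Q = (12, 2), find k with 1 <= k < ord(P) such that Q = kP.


Enumerate multiples of P until we hit Q = (12, 2):
  1P = (4, 5)
  2P = (2, 7)
  3P = (8, 12)
  4P = (0, 2)
  5P = (12, 2)
Match found at i = 5.

k = 5


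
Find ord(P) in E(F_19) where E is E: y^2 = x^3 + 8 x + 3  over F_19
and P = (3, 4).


Compute successive multiples of P until we hit O:
  1P = (3, 4)
  2P = (17, 6)
  3P = (6, 1)
  4P = (11, 4)
  5P = (5, 15)
  6P = (8, 16)
  7P = (13, 10)
  8P = (14, 16)
  ... (continuing to 24P)
  24P = O

ord(P) = 24


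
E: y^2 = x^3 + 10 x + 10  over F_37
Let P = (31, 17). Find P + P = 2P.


Doubling: s = (3 x1^2 + a) / (2 y1)
s = (3*31^2 + 10) / (2*17) mod 37 = 10
x3 = s^2 - 2 x1 mod 37 = 10^2 - 2*31 = 1
y3 = s (x1 - x3) - y1 mod 37 = 10 * (31 - 1) - 17 = 24

2P = (1, 24)


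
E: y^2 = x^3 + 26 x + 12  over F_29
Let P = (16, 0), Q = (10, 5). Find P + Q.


P != Q, so use the chord formula.
s = (y2 - y1) / (x2 - x1) = (5) / (23) mod 29 = 4
x3 = s^2 - x1 - x2 mod 29 = 4^2 - 16 - 10 = 19
y3 = s (x1 - x3) - y1 mod 29 = 4 * (16 - 19) - 0 = 17

P + Q = (19, 17)


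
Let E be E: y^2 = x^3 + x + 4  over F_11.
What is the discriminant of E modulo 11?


4 a^3 + 27 b^2 = 4*1^3 + 27*4^2 = 4 + 432 = 436
Delta = -16 * (436) = -6976
Delta mod 11 = 9

Delta = 9 (mod 11)


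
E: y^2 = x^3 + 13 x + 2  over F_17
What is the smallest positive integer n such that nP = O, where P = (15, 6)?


Compute successive multiples of P until we hit O:
  1P = (15, 6)
  2P = (12, 13)
  3P = (3, 0)
  4P = (12, 4)
  5P = (15, 11)
  6P = O

ord(P) = 6


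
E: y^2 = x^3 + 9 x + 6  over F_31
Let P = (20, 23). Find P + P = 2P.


Doubling: s = (3 x1^2 + a) / (2 y1)
s = (3*20^2 + 9) / (2*23) mod 31 = 0
x3 = s^2 - 2 x1 mod 31 = 0^2 - 2*20 = 22
y3 = s (x1 - x3) - y1 mod 31 = 0 * (20 - 22) - 23 = 8

2P = (22, 8)


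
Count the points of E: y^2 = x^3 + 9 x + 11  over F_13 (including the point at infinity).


For each x in F_13, count y with y^2 = x^3 + 9 x + 11 mod 13:
  x = 3: RHS = 0, y in [0]  -> 1 point(s)
  x = 5: RHS = 12, y in [5, 8]  -> 2 point(s)
  x = 7: RHS = 1, y in [1, 12]  -> 2 point(s)
  x = 8: RHS = 10, y in [6, 7]  -> 2 point(s)
  x = 10: RHS = 9, y in [3, 10]  -> 2 point(s)
  x = 12: RHS = 1, y in [1, 12]  -> 2 point(s)
Affine points: 11. Add the point at infinity: total = 12.

#E(F_13) = 12


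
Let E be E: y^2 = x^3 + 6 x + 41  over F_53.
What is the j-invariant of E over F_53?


Delta = -16(4 a^3 + 27 b^2) mod 53 = 23
-1728 * (4 a)^3 = -1728 * (4*6)^3 mod 53 = 23
j = 23 * 23^(-1) mod 53 = 1

j = 1 (mod 53)


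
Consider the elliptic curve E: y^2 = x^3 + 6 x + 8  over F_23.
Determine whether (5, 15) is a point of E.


Check whether y^2 = x^3 + 6 x + 8 (mod 23) for (x, y) = (5, 15).
LHS: y^2 = 15^2 mod 23 = 18
RHS: x^3 + 6 x + 8 = 5^3 + 6*5 + 8 mod 23 = 2
LHS != RHS

No, not on the curve


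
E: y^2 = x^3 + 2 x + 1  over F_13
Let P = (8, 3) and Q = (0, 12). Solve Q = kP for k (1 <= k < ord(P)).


Enumerate multiples of P until we hit Q = (0, 12):
  1P = (8, 3)
  2P = (1, 11)
  3P = (0, 12)
Match found at i = 3.

k = 3


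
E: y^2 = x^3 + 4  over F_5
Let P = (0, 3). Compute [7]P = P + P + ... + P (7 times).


k = 7 = 111_2 (binary, LSB first: 111)
Double-and-add from P = (0, 3):
  bit 0 = 1: acc = O + (0, 3) = (0, 3)
  bit 1 = 1: acc = (0, 3) + (0, 2) = O
  bit 2 = 1: acc = O + (0, 3) = (0, 3)

7P = (0, 3)


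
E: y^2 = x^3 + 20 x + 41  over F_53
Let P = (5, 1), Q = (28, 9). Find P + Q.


P != Q, so use the chord formula.
s = (y2 - y1) / (x2 - x1) = (8) / (23) mod 53 = 28
x3 = s^2 - x1 - x2 mod 53 = 28^2 - 5 - 28 = 9
y3 = s (x1 - x3) - y1 mod 53 = 28 * (5 - 9) - 1 = 46

P + Q = (9, 46)


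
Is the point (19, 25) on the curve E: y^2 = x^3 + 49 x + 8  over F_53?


Check whether y^2 = x^3 + 49 x + 8 (mod 53) for (x, y) = (19, 25).
LHS: y^2 = 25^2 mod 53 = 42
RHS: x^3 + 49 x + 8 = 19^3 + 49*19 + 8 mod 53 = 7
LHS != RHS

No, not on the curve


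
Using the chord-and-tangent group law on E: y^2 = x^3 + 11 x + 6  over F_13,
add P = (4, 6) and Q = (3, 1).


P != Q, so use the chord formula.
s = (y2 - y1) / (x2 - x1) = (8) / (12) mod 13 = 5
x3 = s^2 - x1 - x2 mod 13 = 5^2 - 4 - 3 = 5
y3 = s (x1 - x3) - y1 mod 13 = 5 * (4 - 5) - 6 = 2

P + Q = (5, 2)


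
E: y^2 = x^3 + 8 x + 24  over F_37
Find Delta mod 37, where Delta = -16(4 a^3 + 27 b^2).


4 a^3 + 27 b^2 = 4*8^3 + 27*24^2 = 2048 + 15552 = 17600
Delta = -16 * (17600) = -281600
Delta mod 37 = 7

Delta = 7 (mod 37)


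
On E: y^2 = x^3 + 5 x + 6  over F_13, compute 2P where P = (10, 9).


k = 2 = 10_2 (binary, LSB first: 01)
Double-and-add from P = (10, 9):
  bit 0 = 0: acc unchanged = O
  bit 1 = 1: acc = O + (9, 0) = (9, 0)

2P = (9, 0)


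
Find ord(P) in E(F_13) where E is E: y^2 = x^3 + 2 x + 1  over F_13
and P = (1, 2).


Compute successive multiples of P until we hit O:
  1P = (1, 2)
  2P = (2, 0)
  3P = (1, 11)
  4P = O

ord(P) = 4


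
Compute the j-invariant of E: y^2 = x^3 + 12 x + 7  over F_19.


Delta = -16(4 a^3 + 27 b^2) mod 19 = 5
-1728 * (4 a)^3 = -1728 * (4*12)^3 mod 19 = 12
j = 12 * 5^(-1) mod 19 = 10

j = 10 (mod 19)


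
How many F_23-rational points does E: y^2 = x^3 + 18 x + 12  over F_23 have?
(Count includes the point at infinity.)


For each x in F_23, count y with y^2 = x^3 + 18 x + 12 mod 23:
  x = 0: RHS = 12, y in [9, 14]  -> 2 point(s)
  x = 1: RHS = 8, y in [10, 13]  -> 2 point(s)
  x = 3: RHS = 1, y in [1, 22]  -> 2 point(s)
  x = 8: RHS = 1, y in [1, 22]  -> 2 point(s)
  x = 9: RHS = 6, y in [11, 12]  -> 2 point(s)
  x = 11: RHS = 0, y in [0]  -> 1 point(s)
  x = 12: RHS = 1, y in [1, 22]  -> 2 point(s)
  x = 14: RHS = 18, y in [8, 15]  -> 2 point(s)
  x = 15: RHS = 0, y in [0]  -> 1 point(s)
  x = 16: RHS = 3, y in [7, 16]  -> 2 point(s)
  x = 18: RHS = 4, y in [2, 21]  -> 2 point(s)
  x = 20: RHS = 0, y in [0]  -> 1 point(s)
  x = 22: RHS = 16, y in [4, 19]  -> 2 point(s)
Affine points: 23. Add the point at infinity: total = 24.

#E(F_23) = 24


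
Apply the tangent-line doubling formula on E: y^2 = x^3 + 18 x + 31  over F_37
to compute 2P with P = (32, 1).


Doubling: s = (3 x1^2 + a) / (2 y1)
s = (3*32^2 + 18) / (2*1) mod 37 = 28
x3 = s^2 - 2 x1 mod 37 = 28^2 - 2*32 = 17
y3 = s (x1 - x3) - y1 mod 37 = 28 * (32 - 17) - 1 = 12

2P = (17, 12)


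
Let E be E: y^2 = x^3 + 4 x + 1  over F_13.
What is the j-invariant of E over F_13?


Delta = -16(4 a^3 + 27 b^2) mod 13 = 9
-1728 * (4 a)^3 = -1728 * (4*4)^3 mod 13 = 1
j = 1 * 9^(-1) mod 13 = 3

j = 3 (mod 13)


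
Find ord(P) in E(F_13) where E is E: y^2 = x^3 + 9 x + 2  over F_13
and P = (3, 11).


Compute successive multiples of P until we hit O:
  1P = (3, 11)
  2P = (10, 0)
  3P = (3, 2)
  4P = O

ord(P) = 4


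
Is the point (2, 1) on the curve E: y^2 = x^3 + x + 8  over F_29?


Check whether y^2 = x^3 + 1 x + 8 (mod 29) for (x, y) = (2, 1).
LHS: y^2 = 1^2 mod 29 = 1
RHS: x^3 + 1 x + 8 = 2^3 + 1*2 + 8 mod 29 = 18
LHS != RHS

No, not on the curve
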